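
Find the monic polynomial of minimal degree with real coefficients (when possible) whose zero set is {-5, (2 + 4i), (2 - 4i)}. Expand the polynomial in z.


The polynomial is p(z) = ∏_{α ∈ S} (z − α), where S = {-5, (2 + 4i), (2 - 4i)}.
Expanding the product yields: p(z) = z^3 + z^2 + 100.
Note conjugate pairs combine to real quadratics: (z − (2+4i))(z − (2−4i)) = z² − 4z + 20.
The resulting polynomial has degree 3 and real coefficients as required.

p(z) = z^3 + z^2 + 100.


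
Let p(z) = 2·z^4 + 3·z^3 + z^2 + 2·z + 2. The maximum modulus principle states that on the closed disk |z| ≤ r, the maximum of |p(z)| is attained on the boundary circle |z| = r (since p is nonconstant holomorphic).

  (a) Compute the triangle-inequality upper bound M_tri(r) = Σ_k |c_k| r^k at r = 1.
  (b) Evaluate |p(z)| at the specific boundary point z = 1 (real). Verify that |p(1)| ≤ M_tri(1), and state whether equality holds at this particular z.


Coefficients: c_0 = 2, c_1 = 2, c_2 = 1, c_3 = 3, c_4 = 2. Radius r = 1.
Part (a). Triangle bound: M_tri(r) = Σ_k |c_k| r^k
  = |2|·1^0 + |2|·1^1 + |1|·1^2 + |3|·1^3 + |2|·1^4
  = 2 + 2 + 1 + 3 + 2 = 10.
This bounds M(r) := max_{|z|=r} |p(z)| from above; equality holds iff all terms c_k z^k can be made to align in phase at a single z on |z|=r.
Part (b). At z = 1 (real, on the circle |z| = r):
  p(1) = (2)·1^0 + (2)·1^1 + (1)·1^2 + (3)·1^3 + (2)·1^4 = 10.
  |p(1)| = 10.
Since all nonzero coefficients share the same sign, |p(1)| = 10 = M_tri(1); the triangle bound is attained at z = 1, so in fact M(r) = 10.

M_tri(1) = 10; |p(1)| = 10; equality at z=1: yes.


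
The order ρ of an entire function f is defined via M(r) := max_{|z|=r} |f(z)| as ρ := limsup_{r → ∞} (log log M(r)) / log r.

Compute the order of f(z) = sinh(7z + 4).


sinh(w) is a linear combination of e^{iw} and e^{−iw} (or e^w, e^{−w} in the hyperbolic case), so |sinh(w)| ≤ e^{|w|}. With w = 7z + 4, |w| ≤ 7|z| + 4 = 7r + 4 on |z| = r, giving M(r) ≤ e^{7r + 4}, so ρ ≤ 1. On a suitable ray (z = it for sin/cos; z = t for sinh/cosh, t real → ∞), |sinh(7z + 4)| grows like e^{7|t|}/2, so ρ ≥ 1. Hence ρ = 1.
Therefore ρ = 1.

Order ρ = 1.


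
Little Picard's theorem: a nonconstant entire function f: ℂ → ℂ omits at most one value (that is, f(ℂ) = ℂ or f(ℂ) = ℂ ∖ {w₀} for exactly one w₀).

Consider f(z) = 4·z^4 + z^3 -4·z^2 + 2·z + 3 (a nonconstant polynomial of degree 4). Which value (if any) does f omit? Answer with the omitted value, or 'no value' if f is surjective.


Little Picard bounds the complement of f(ℂ) to at most one point.
For every w ∈ ℂ, the equation p(z) − w = 0 is a nonconstant polynomial in z and hence has at least one root by the fundamental theorem of algebra. So p is surjective onto ℂ, omitting no value.

Omitted value: no value.


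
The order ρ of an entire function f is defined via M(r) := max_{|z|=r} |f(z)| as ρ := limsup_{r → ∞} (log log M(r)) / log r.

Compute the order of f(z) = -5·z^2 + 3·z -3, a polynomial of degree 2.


|f(z)| ≤ Σ|c_k|·r^k = O(r^2) as r → ∞. Polynomial growth is O(e^{r^ε}) for every ε > 0 (since r^2/e^{r^ε} → 0), so ρ ≤ ε for all ε > 0, i.e. ρ = 0. Every nonconstant polynomial has order 0.
Therefore ρ = 0.

Order ρ = 0.


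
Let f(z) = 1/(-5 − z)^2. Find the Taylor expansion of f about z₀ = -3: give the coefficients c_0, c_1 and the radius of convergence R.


Let w = z − z₀, so z = z₀ + w.
Then -5 − z = -5 − (z₀ + w) = (-5 − z₀) − w = -2 − w.
f(z) = 1/(-2 − w)^2 = (1/(-2)^2) · (1 − w/(-2))^{−2}.
By the binomial series (1−u)^{−2} = Σ_{n≥0} C(n+1, 1) u^n for |u|<1, with u = w/(-2):
  c_n = C(n+1, 1) / (-2)^(n+2).
  c_0 = 1/(-2)^2 = 1/4.
  c_1 = 2/(-2)^3 = -1/4.
The series is valid for |w/d| < 1, i.e. |z − z₀| < |d|.
Radius of convergence: R = |-5 − z₀| = |-2| = 2 (distance from z₀ to the singularity z = -5).

c_0 = 1/4, c_1 = -1/4; R = 2.


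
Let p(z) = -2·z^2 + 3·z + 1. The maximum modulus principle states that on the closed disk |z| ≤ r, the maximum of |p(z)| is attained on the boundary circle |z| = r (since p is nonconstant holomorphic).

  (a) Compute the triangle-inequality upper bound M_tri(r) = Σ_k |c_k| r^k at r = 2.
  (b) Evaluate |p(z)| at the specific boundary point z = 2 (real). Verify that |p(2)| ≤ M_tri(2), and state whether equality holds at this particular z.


Coefficients: c_0 = 1, c_1 = 3, c_2 = -2. Radius r = 2.
Part (a). Triangle bound: M_tri(r) = Σ_k |c_k| r^k
  = |1|·2^0 + |3|·2^1 + |-2|·2^2
  = 1 + 6 + 8 = 15.
This bounds M(r) := max_{|z|=r} |p(z)| from above; equality holds iff all terms c_k z^k can be made to align in phase at a single z on |z|=r.
Part (b). At z = 2 (real, on the circle |z| = r):
  p(2) = (1)·2^0 + (3)·2^1 + (-2)·2^2 = -1.
  |p(2)| = 1.
Check: |p(2)| = 1 ≤ 15 = M_tri(2). ✓ Equality does not hold at z = 2 (the coefficients have mixed signs, so the terms do not all align in phase there).

M_tri(2) = 15; |p(2)| = 1; equality at z=2: no.


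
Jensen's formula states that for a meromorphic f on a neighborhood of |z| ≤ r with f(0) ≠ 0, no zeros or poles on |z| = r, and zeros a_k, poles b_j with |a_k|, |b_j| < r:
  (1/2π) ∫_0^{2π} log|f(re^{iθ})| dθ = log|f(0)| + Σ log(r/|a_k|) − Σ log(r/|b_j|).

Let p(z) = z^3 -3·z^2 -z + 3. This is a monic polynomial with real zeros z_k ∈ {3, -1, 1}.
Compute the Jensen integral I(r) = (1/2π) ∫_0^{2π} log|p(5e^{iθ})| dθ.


Zeros: -1, 1, 3; r = 5.
Inside |z| < r: -1, 1, 3. Outside (|z| ≥ r): ∅.
p(0) = 3, so log|p(0)| = log(3) = 1.0986.
Apply Jensen: I(r) = log|p(0)| + Σ_k log(r/|z_k|), summed over zeros inside |z| < r.
  log(r/|z_k|) for z_k = 3: log(5/3) = 0.5108
  log(r/|z_k|) for z_k = -1: log(5/1) = 1.6094
  log(r/|z_k|) for z_k = 1: log(5/1) = 1.6094
Sum over inside zeros: 3.7297.
I(r) = log|p(0)| + (inside sum) = 1.0986 + 3.7297 = 4.8283.
Closed form (all zeros inside, monic): I(r) = n·log(r) = 3·log(5) = 4.8283. ✓

I(r) ≈ 4.8283.


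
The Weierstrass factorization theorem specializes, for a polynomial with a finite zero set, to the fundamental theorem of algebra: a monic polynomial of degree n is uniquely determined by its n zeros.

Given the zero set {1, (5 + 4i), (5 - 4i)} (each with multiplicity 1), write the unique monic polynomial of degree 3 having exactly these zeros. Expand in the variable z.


The polynomial is p(z) = ∏_{α ∈ S} (z − α), where S = {1, (5 + 4i), (5 - 4i)}.
Expanding the product yields: p(z) = z^3 -11·z^2 + 51·z -41.
Note conjugate pairs combine to real quadratics: (z − (5+4i))(z − (5−4i)) = z² − 10z + 41.
The resulting polynomial has degree 3 and real coefficients as required.

p(z) = z^3 -11·z^2 + 51·z -41.


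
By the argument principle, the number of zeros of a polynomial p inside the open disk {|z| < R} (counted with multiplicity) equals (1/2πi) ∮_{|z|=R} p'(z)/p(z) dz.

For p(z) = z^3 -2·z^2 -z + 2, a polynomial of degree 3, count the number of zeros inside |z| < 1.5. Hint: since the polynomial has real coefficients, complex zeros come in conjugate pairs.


The zeros of p are: 2, 1, -1.
Their magnitudes are: 2, 1, 1.
Zeros with |z| < R = 1.5: 1, -1.
Count = 2.
By the argument principle, (1/2πi) ∮_{|z|=R} p'(z)/p(z) dz equals exactly this count.

Number of zeros inside |z| < 1.5: 2.


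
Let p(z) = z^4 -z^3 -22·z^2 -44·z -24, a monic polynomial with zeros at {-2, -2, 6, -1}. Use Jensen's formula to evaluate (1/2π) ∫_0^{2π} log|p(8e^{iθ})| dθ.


Zeros: -2, -2, -1, 6; r = 8.
Inside |z| < r: -2, -2, -1, 6. Outside (|z| ≥ r): ∅.
p(0) = -24, so log|p(0)| = log(24) = 3.1781.
Apply Jensen: I(r) = log|p(0)| + Σ_k log(r/|z_k|), summed over zeros inside |z| < r.
  log(r/|z_k|) for z_k = -2: log(8/2) = 1.3863
  log(r/|z_k|) for z_k = -2: log(8/2) = 1.3863
  log(r/|z_k|) for z_k = 6: log(8/6) = 0.2877
  log(r/|z_k|) for z_k = -1: log(8/1) = 2.0794
Sum over inside zeros: 5.1397.
I(r) = log|p(0)| + (inside sum) = 3.1781 + 5.1397 = 8.3178.
Closed form (all zeros inside, monic): I(r) = n·log(r) = 4·log(8) = 8.3178. ✓

I(r) ≈ 8.3178.


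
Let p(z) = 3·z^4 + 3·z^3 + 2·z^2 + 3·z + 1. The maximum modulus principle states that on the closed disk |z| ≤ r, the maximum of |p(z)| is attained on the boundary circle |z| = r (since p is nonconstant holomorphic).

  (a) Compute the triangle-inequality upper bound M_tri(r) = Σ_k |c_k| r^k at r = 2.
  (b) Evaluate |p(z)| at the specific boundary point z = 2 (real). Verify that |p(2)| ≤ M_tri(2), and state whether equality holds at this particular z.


Coefficients: c_0 = 1, c_1 = 3, c_2 = 2, c_3 = 3, c_4 = 3. Radius r = 2.
Part (a). Triangle bound: M_tri(r) = Σ_k |c_k| r^k
  = |1|·2^0 + |3|·2^1 + |2|·2^2 + |3|·2^3 + |3|·2^4
  = 1 + 6 + 8 + 24 + 48 = 87.
This bounds M(r) := max_{|z|=r} |p(z)| from above; equality holds iff all terms c_k z^k can be made to align in phase at a single z on |z|=r.
Part (b). At z = 2 (real, on the circle |z| = r):
  p(2) = (1)·2^0 + (3)·2^1 + (2)·2^2 + (3)·2^3 + (3)·2^4 = 87.
  |p(2)| = 87.
Since all nonzero coefficients share the same sign, |p(2)| = 87 = M_tri(2); the triangle bound is attained at z = 2, so in fact M(r) = 87.

M_tri(2) = 87; |p(2)| = 87; equality at z=2: yes.


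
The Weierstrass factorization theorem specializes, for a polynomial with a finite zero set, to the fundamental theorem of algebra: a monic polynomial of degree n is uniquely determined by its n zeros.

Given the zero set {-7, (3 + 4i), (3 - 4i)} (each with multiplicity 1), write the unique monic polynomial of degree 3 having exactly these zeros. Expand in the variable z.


The polynomial is p(z) = ∏_{α ∈ S} (z − α), where S = {-7, (3 + 4i), (3 - 4i)}.
Expanding the product yields: p(z) = z^3 + z^2 -17·z + 175.
Note conjugate pairs combine to real quadratics: (z − (3+4i))(z − (3−4i)) = z² − 6z + 25.
The resulting polynomial has degree 3 and real coefficients as required.

p(z) = z^3 + z^2 -17·z + 175.


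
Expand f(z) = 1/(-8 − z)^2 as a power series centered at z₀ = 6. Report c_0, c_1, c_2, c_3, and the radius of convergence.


Let w = z − z₀, so z = z₀ + w.
Then -8 − z = -8 − (z₀ + w) = (-8 − z₀) − w = -14 − w.
f(z) = 1/(-14 − w)^2 = (1/(-14)^2) · (1 − w/(-14))^{−2}.
By the binomial series (1−u)^{−2} = Σ_{n≥0} C(n+1, 1) u^n for |u|<1, with u = w/(-14):
  c_n = C(n+1, 1) / (-14)^(n+2).
  c_0 = 1/(-14)^2 = 1/196.
  c_1 = 2/(-14)^3 = -1/1372.
  c_2 = 3/(-14)^4 = 3/38416.
  c_3 = 4/(-14)^5 = -1/134456.
The series is valid for |w/d| < 1, i.e. |z − z₀| < |d|.
Radius of convergence: R = |-8 − z₀| = |-14| = 14 (distance from z₀ to the singularity z = -8).

c_0 = 1/196, c_1 = -1/1372, c_2 = 3/38416, c_3 = -1/134456; R = 14.


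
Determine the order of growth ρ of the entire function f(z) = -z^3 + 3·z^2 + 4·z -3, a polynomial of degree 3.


|f(z)| ≤ Σ|c_k|·r^k = O(r^3) as r → ∞. Polynomial growth is O(e^{r^ε}) for every ε > 0 (since r^3/e^{r^ε} → 0), so ρ ≤ ε for all ε > 0, i.e. ρ = 0. Every nonconstant polynomial has order 0.
Therefore ρ = 0.

Order ρ = 0.


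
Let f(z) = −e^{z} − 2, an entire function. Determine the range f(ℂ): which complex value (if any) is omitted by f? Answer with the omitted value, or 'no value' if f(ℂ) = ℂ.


Little Picard bounds the complement of f(ℂ) to at most one point.
e^{z} is never zero on ℂ, so -1·e^{z} takes every value in ℂ ∖ {0}. Adding -2 shifts the range to ℂ ∖ {-2}. Thus f omits exactly the value -2.

Omitted value: -2.


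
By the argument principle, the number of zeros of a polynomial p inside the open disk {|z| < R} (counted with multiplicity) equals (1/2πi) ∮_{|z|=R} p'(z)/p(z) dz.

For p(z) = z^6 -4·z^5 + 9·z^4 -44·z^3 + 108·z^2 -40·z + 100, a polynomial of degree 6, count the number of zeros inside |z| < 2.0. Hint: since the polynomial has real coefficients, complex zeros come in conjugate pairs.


The zeros of p are: (0 + 1i), (0 - 1i), (3 + 1i), (3 - 1i), (-1 + 3i), (-1 - 3i).
Their magnitudes are: 1, 1, 3.162, 3.162, 3.162, 3.162.
Zeros with |z| < R = 2.0: (0 + 1i), (0 - 1i).
Count = 2.
By the argument principle, (1/2πi) ∮_{|z|=R} p'(z)/p(z) dz equals exactly this count.

Number of zeros inside |z| < 2.0: 2.


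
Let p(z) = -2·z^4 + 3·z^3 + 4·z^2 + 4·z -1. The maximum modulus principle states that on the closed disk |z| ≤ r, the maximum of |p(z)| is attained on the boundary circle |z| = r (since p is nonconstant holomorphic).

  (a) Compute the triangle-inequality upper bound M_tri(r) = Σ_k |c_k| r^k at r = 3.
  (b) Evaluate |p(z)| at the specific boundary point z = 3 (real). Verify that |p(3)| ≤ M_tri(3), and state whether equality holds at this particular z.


Coefficients: c_0 = -1, c_1 = 4, c_2 = 4, c_3 = 3, c_4 = -2. Radius r = 3.
Part (a). Triangle bound: M_tri(r) = Σ_k |c_k| r^k
  = |-1|·3^0 + |4|·3^1 + |4|·3^2 + |3|·3^3 + |-2|·3^4
  = 1 + 12 + 36 + 81 + 162 = 292.
This bounds M(r) := max_{|z|=r} |p(z)| from above; equality holds iff all terms c_k z^k can be made to align in phase at a single z on |z|=r.
Part (b). At z = 3 (real, on the circle |z| = r):
  p(3) = (-1)·3^0 + (4)·3^1 + (4)·3^2 + (3)·3^3 + (-2)·3^4 = -34.
  |p(3)| = 34.
Check: |p(3)| = 34 ≤ 292 = M_tri(3). ✓ Equality does not hold at z = 3 (the coefficients have mixed signs, so the terms do not all align in phase there).

M_tri(3) = 292; |p(3)| = 34; equality at z=3: no.


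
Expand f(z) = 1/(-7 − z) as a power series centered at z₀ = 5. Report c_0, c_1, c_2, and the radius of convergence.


Let w = z − z₀, so z = z₀ + w.
Then -7 − z = -7 − (z₀ + w) = (-7 − z₀) − w = -12 − w.
f(z) = 1/(-12 − w) = (1/(-12)) · 1/(1 − w/(-12)) = Σ_{n≥0} w^n / (-12)^(n+1).
So c_n = 1/(-12)^(n+1):
  c_0 = 1/(-12)^1 = -1/12.
  c_1 = 1/(-12)^2 = 1/144.
  c_2 = 1/(-12)^3 = -1/1728.
The series is valid for |w/d| < 1, i.e. |z − z₀| < |d|.
Radius of convergence: R = |-7 − z₀| = |-12| = 12 (distance from z₀ to the singularity z = -7).

c_0 = -1/12, c_1 = 1/144, c_2 = -1/1728; R = 12.


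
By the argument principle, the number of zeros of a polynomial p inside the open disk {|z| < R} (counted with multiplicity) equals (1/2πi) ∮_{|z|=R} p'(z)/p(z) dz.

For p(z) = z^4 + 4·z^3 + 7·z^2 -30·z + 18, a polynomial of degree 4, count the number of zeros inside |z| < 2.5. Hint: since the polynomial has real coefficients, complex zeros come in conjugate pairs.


The zeros of p are: 1, (-3 + 3i), (-3 - 3i), 1.
Their magnitudes are: 1, 4.243, 4.243, 1.
Zeros with |z| < R = 2.5: 1, 1.
Count = 2.
By the argument principle, (1/2πi) ∮_{|z|=R} p'(z)/p(z) dz equals exactly this count.

Number of zeros inside |z| < 2.5: 2.


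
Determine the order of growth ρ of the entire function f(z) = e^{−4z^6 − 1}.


|e^{−4z^6 − 1}| = e^{Re(-4·z^6) + -1} ≤ e^{4|z|^6 + -1} = e^{4r^6 + -1} on |z| = r, so ρ ≤ 6. Choosing z on |z|=r so that -4·z^6 is real positive (always possible by picking arg z appropriately) gives |f(z)| = e^{4r^6 + -1}, matching the bound. The additive constant -1 does not affect log log M(r) ~ 6·log r. Hence ρ = 6.
Therefore ρ = 6.

Order ρ = 6.


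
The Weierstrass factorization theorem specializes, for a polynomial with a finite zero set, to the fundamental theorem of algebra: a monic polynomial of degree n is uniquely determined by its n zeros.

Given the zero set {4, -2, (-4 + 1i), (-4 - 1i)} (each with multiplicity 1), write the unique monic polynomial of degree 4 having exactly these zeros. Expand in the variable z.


The polynomial is p(z) = ∏_{α ∈ S} (z − α), where S = {4, -2, (-4 + 1i), (-4 - 1i)}.
Expanding the product yields: p(z) = z^4 + 6·z^3 -7·z^2 -98·z -136.
Note conjugate pairs combine to real quadratics: (z − (-4+1i))(z − (-4−1i)) = z² + 8z + 17.
The resulting polynomial has degree 4 and real coefficients as required.

p(z) = z^4 + 6·z^3 -7·z^2 -98·z -136.


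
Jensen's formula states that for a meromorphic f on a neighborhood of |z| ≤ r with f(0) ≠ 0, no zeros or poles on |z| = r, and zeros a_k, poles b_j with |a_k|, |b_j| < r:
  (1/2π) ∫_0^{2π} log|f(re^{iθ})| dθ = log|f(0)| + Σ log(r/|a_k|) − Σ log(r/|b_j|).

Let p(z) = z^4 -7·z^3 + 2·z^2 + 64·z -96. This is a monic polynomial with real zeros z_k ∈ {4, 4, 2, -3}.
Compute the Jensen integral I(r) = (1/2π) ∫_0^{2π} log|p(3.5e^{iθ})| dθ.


Zeros: -3, 2, 4, 4; r = 3.5.
Inside |z| < r: -3, 2. Outside (|z| ≥ r): 4, 4.
p(0) = -96, so log|p(0)| = log(96) = 4.5643.
Apply Jensen: I(r) = log|p(0)| + Σ_k log(r/|z_k|), summed over zeros inside |z| < r.
  log(r/|z_k|) for z_k = 2: log(3.5/2) = 0.5596
  log(r/|z_k|) for z_k = -3: log(3.5/3) = 0.1542
  Outside zeros (4, 4) contribute nothing to the Jensen sum.
Sum over inside zeros: 0.7138.
I(r) = log|p(0)| + (inside sum) = 4.5643 + 0.7138 = 5.2781.
Note: since some zeros are outside |z| ≤ r, the simplified n·log(r) form does NOT apply — only the inside zeros contribute.

I(r) ≈ 5.2781.


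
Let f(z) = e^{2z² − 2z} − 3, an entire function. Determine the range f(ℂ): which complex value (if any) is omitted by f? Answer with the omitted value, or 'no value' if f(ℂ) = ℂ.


Little Picard bounds the complement of f(ℂ) to at most one point.
The exponent g(z) = 2z² − 2z is a nonconstant polynomial, hence surjective onto ℂ. So e^{g(z)} takes every value in {e^w : w ∈ ℂ} = ℂ ∖ {0}. Adding -3 shifts the range to ℂ ∖ {-3}. f omits exactly -3.

Omitted value: -3.


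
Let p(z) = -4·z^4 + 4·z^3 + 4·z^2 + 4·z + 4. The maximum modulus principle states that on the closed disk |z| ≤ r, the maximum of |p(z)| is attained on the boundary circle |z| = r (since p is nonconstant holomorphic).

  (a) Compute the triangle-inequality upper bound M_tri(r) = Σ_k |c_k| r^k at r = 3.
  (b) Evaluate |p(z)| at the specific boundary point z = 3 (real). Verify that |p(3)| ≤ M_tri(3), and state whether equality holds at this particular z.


Coefficients: c_0 = 4, c_1 = 4, c_2 = 4, c_3 = 4, c_4 = -4. Radius r = 3.
Part (a). Triangle bound: M_tri(r) = Σ_k |c_k| r^k
  = |4|·3^0 + |4|·3^1 + |4|·3^2 + |4|·3^3 + |-4|·3^4
  = 4 + 12 + 36 + 108 + 324 = 484.
This bounds M(r) := max_{|z|=r} |p(z)| from above; equality holds iff all terms c_k z^k can be made to align in phase at a single z on |z|=r.
Part (b). At z = 3 (real, on the circle |z| = r):
  p(3) = (4)·3^0 + (4)·3^1 + (4)·3^2 + (4)·3^3 + (-4)·3^4 = -164.
  |p(3)| = 164.
Check: |p(3)| = 164 ≤ 484 = M_tri(3). ✓ Equality does not hold at z = 3 (the coefficients have mixed signs, so the terms do not all align in phase there).

M_tri(3) = 484; |p(3)| = 164; equality at z=3: no.


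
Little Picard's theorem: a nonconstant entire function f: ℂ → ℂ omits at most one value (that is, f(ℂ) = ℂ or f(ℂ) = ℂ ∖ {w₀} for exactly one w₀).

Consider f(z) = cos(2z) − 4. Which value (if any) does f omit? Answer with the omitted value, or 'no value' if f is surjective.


Little Picard bounds the complement of f(ℂ) to at most one point.
cos is entire and surjective onto ℂ: for every w ∈ ℂ, cos(ζ) = w has a solution ζ ∈ ℂ (e.g., via the complex inverse arccos). With ζ = 2z this gives z = ζ/(2). Then 1·cos(2z) takes every value in 1·ℂ = ℂ, and adding -4 is a bijection of ℂ. So f is surjective and omits no value. (Note: only on the real line is cos bounded by [−1, 1].)

Omitted value: no value.


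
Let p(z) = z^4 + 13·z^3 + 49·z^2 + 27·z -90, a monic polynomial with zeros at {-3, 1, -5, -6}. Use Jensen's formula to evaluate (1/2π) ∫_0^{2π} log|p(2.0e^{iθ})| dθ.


Zeros: -6, -5, -3, 1; r = 2.0.
Inside |z| < r: 1. Outside (|z| ≥ r): -6, -5, -3.
p(0) = -90, so log|p(0)| = log(90) = 4.4998.
Apply Jensen: I(r) = log|p(0)| + Σ_k log(r/|z_k|), summed over zeros inside |z| < r.
  log(r/|z_k|) for z_k = 1: log(2.0/1) = 0.6931
  Outside zeros (-6, -5, -3) contribute nothing to the Jensen sum.
Sum over inside zeros: 0.6931.
I(r) = log|p(0)| + (inside sum) = 4.4998 + 0.6931 = 5.1930.
Note: since some zeros are outside |z| ≤ r, the simplified n·log(r) form does NOT apply — only the inside zeros contribute.

I(r) ≈ 5.1930.


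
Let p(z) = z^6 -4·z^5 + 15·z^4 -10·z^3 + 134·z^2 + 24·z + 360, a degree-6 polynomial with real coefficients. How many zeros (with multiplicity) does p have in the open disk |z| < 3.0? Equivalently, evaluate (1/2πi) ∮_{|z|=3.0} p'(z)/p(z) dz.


The zeros of p are: (3 + 3i), (3 - 3i), (0 + 2i), (0 - 2i), (-1 + 2i), (-1 - 2i).
Their magnitudes are: 4.243, 4.243, 2, 2, 2.236, 2.236.
Zeros with |z| < R = 3.0: (0 + 2i), (0 - 2i), (-1 + 2i), (-1 - 2i).
Count = 4.
By the argument principle, (1/2πi) ∮_{|z|=R} p'(z)/p(z) dz equals exactly this count.

Number of zeros inside |z| < 3.0: 4.


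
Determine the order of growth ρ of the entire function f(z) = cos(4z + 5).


cos(w) is a linear combination of e^{iw} and e^{−iw} (or e^w, e^{−w} in the hyperbolic case), so |cos(w)| ≤ e^{|w|}. With w = 4z + 5, |w| ≤ 4|z| + 5 = 4r + 5 on |z| = r, giving M(r) ≤ e^{4r + 5}, so ρ ≤ 1. On a suitable ray (z = it for sin/cos; z = t for sinh/cosh, t real → ∞), |cos(4z + 5)| grows like e^{4|t|}/2, so ρ ≥ 1. Hence ρ = 1.
Therefore ρ = 1.

Order ρ = 1.


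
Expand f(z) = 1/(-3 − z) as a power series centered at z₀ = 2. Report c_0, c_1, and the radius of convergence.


Let w = z − z₀, so z = z₀ + w.
Then -3 − z = -3 − (z₀ + w) = (-3 − z₀) − w = -5 − w.
f(z) = 1/(-5 − w) = (1/(-5)) · 1/(1 − w/(-5)) = Σ_{n≥0} w^n / (-5)^(n+1).
So c_n = 1/(-5)^(n+1):
  c_0 = 1/(-5)^1 = -1/5.
  c_1 = 1/(-5)^2 = 1/25.
The series is valid for |w/d| < 1, i.e. |z − z₀| < |d|.
Radius of convergence: R = |-3 − z₀| = |-5| = 5 (distance from z₀ to the singularity z = -3).

c_0 = -1/5, c_1 = 1/25; R = 5.


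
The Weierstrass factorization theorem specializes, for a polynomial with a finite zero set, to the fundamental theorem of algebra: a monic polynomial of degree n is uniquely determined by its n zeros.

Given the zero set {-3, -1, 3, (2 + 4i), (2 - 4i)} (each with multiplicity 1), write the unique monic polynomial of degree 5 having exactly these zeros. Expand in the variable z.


The polynomial is p(z) = ∏_{α ∈ S} (z − α), where S = {-3, -1, 3, (2 + 4i), (2 - 4i)}.
Expanding the product yields: p(z) = z^5 -3·z^4 + 7·z^3 + 47·z^2 -144·z -180.
Note conjugate pairs combine to real quadratics: (z − (2+4i))(z − (2−4i)) = z² − 4z + 20.
The resulting polynomial has degree 5 and real coefficients as required.

p(z) = z^5 -3·z^4 + 7·z^3 + 47·z^2 -144·z -180.


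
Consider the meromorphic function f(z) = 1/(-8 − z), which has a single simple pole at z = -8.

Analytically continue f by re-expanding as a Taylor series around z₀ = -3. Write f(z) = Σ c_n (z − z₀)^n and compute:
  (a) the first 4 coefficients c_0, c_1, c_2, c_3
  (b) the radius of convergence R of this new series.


Let w = z − z₀, so z = z₀ + w.
Then -8 − z = -8 − (z₀ + w) = (-8 − z₀) − w = -5 − w.
f(z) = 1/(-5 − w) = (1/(-5)) · 1/(1 − w/(-5)) = Σ_{n≥0} w^n / (-5)^(n+1).
So c_n = 1/(-5)^(n+1):
  c_0 = 1/(-5)^1 = -1/5.
  c_1 = 1/(-5)^2 = 1/25.
  c_2 = 1/(-5)^3 = -1/125.
  c_3 = 1/(-5)^4 = 1/625.
The series is valid for |w/d| < 1, i.e. |z − z₀| < |d|.
Radius of convergence: R = |-8 − z₀| = |-5| = 5 (distance from z₀ to the singularity z = -8).

c_0 = -1/5, c_1 = 1/25, c_2 = -1/125, c_3 = 1/625; R = 5.


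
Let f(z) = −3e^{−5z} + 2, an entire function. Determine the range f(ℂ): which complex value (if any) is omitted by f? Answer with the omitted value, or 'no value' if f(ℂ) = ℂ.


Little Picard bounds the complement of f(ℂ) to at most one point.
e^{−5z} is never zero on ℂ, so -3·e^{−5z} takes every value in ℂ ∖ {0}. Adding 2 shifts the range to ℂ ∖ {2}. Thus f omits exactly the value 2.

Omitted value: 2.


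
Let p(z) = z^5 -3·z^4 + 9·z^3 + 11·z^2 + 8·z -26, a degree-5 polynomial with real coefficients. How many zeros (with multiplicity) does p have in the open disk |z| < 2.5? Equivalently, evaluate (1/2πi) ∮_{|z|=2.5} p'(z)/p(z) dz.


The zeros of p are: (-1 + 1i), (-1 - 1i), 1, (2 + 3i), (2 - 3i).
Their magnitudes are: 1.414, 1.414, 1, 3.606, 3.606.
Zeros with |z| < R = 2.5: (-1 + 1i), (-1 - 1i), 1.
Count = 3.
By the argument principle, (1/2πi) ∮_{|z|=R} p'(z)/p(z) dz equals exactly this count.

Number of zeros inside |z| < 2.5: 3.


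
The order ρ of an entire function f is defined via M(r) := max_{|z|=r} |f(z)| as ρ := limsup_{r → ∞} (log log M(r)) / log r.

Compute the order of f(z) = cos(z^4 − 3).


Write cos(w) = (e^{iw} ± e^{−iw})/(2 or 2i), so |cos(w)| ≤ e^{|w|}. With w = z^4 − 3, |w| ≤ 1r^4 + 3 on |z|=r, giving M(r) ≤ e^{1r^4 + 3} and ρ ≤ 4. For the lower bound, choose z on |z|=r with 1z^4 purely imaginary of modulus 1r^4; then |cos(z^4 − 3)| grows like e^{1r^4}/2, so ρ ≥ 4. Hence ρ = 4.
Therefore ρ = 4.

Order ρ = 4.


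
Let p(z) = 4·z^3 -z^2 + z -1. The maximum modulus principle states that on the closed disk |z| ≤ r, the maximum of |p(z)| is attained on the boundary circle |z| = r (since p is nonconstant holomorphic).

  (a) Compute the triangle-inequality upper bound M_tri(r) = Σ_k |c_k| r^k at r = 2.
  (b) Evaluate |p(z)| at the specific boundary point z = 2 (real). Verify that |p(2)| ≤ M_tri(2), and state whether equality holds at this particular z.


Coefficients: c_0 = -1, c_1 = 1, c_2 = -1, c_3 = 4. Radius r = 2.
Part (a). Triangle bound: M_tri(r) = Σ_k |c_k| r^k
  = |-1|·2^0 + |1|·2^1 + |-1|·2^2 + |4|·2^3
  = 1 + 2 + 4 + 32 = 39.
This bounds M(r) := max_{|z|=r} |p(z)| from above; equality holds iff all terms c_k z^k can be made to align in phase at a single z on |z|=r.
Part (b). At z = 2 (real, on the circle |z| = r):
  p(2) = (-1)·2^0 + (1)·2^1 + (-1)·2^2 + (4)·2^3 = 29.
  |p(2)| = 29.
Check: |p(2)| = 29 ≤ 39 = M_tri(2). ✓ Equality does not hold at z = 2 (the coefficients have mixed signs, so the terms do not all align in phase there).

M_tri(2) = 39; |p(2)| = 29; equality at z=2: no.


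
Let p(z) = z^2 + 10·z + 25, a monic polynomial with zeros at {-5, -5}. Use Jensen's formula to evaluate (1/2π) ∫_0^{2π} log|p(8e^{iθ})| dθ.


Zeros: -5, -5; r = 8.
Inside |z| < r: -5, -5. Outside (|z| ≥ r): ∅.
p(0) = 25, so log|p(0)| = log(25) = 3.2189.
Apply Jensen: I(r) = log|p(0)| + Σ_k log(r/|z_k|), summed over zeros inside |z| < r.
  log(r/|z_k|) for z_k = -5: log(8/5) = 0.4700
  log(r/|z_k|) for z_k = -5: log(8/5) = 0.4700
Sum over inside zeros: 0.9400.
I(r) = log|p(0)| + (inside sum) = 3.2189 + 0.9400 = 4.1589.
Closed form (all zeros inside, monic): I(r) = n·log(r) = 2·log(8) = 4.1589. ✓

I(r) ≈ 4.1589.


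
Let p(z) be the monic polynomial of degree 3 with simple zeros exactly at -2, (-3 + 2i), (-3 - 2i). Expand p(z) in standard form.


The polynomial is p(z) = ∏_{α ∈ S} (z − α), where S = {-2, (-3 + 2i), (-3 - 2i)}.
Expanding the product yields: p(z) = z^3 + 8·z^2 + 25·z + 26.
Note conjugate pairs combine to real quadratics: (z − (-3+2i))(z − (-3−2i)) = z² + 6z + 13.
The resulting polynomial has degree 3 and real coefficients as required.

p(z) = z^3 + 8·z^2 + 25·z + 26.


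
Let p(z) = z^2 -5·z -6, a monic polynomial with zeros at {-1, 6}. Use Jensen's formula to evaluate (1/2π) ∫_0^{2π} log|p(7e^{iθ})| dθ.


Zeros: -1, 6; r = 7.
Inside |z| < r: -1, 6. Outside (|z| ≥ r): ∅.
p(0) = -6, so log|p(0)| = log(6) = 1.7918.
Apply Jensen: I(r) = log|p(0)| + Σ_k log(r/|z_k|), summed over zeros inside |z| < r.
  log(r/|z_k|) for z_k = -1: log(7/1) = 1.9459
  log(r/|z_k|) for z_k = 6: log(7/6) = 0.1542
Sum over inside zeros: 2.1001.
I(r) = log|p(0)| + (inside sum) = 1.7918 + 2.1001 = 3.8918.
Closed form (all zeros inside, monic): I(r) = n·log(r) = 2·log(7) = 3.8918. ✓

I(r) ≈ 3.8918.


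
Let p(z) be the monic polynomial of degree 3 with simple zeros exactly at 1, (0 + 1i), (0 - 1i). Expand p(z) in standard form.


The polynomial is p(z) = ∏_{α ∈ S} (z − α), where S = {1, (0 + 1i), (0 - 1i)}.
Expanding the product yields: p(z) = z^3 -z^2 + z -1.
Note conjugate pairs combine to real quadratics: (z − (0+1i))(z − (0−1i)) = z² + 1.
The resulting polynomial has degree 3 and real coefficients as required.

p(z) = z^3 -z^2 + z -1.


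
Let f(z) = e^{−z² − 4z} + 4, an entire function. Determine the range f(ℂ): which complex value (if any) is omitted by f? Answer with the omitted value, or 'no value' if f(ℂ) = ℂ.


Little Picard bounds the complement of f(ℂ) to at most one point.
The exponent g(z) = −z² − 4z is a nonconstant polynomial, hence surjective onto ℂ. So e^{g(z)} takes every value in {e^w : w ∈ ℂ} = ℂ ∖ {0}. Adding 4 shifts the range to ℂ ∖ {4}. f omits exactly 4.

Omitted value: 4.


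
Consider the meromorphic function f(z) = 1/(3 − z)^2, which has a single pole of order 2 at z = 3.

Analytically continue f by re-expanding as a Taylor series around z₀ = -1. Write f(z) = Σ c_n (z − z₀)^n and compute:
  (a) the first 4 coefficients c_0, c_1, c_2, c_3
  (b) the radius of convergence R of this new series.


Let w = z − z₀, so z = z₀ + w.
Then 3 − z = 3 − (z₀ + w) = (3 − z₀) − w = 4 − w.
f(z) = 1/(4 − w)^2 = (1/(4)^2) · (1 − w/(4))^{−2}.
By the binomial series (1−u)^{−2} = Σ_{n≥0} C(n+1, 1) u^n for |u|<1, with u = w/(4):
  c_n = C(n+1, 1) / (4)^(n+2).
  c_0 = 1/(4)^2 = 1/16.
  c_1 = 2/(4)^3 = 1/32.
  c_2 = 3/(4)^4 = 3/256.
  c_3 = 4/(4)^5 = 1/256.
The series is valid for |w/d| < 1, i.e. |z − z₀| < |d|.
Radius of convergence: R = |3 − z₀| = |4| = 4 (distance from z₀ to the singularity z = 3).

c_0 = 1/16, c_1 = 1/32, c_2 = 3/256, c_3 = 1/256; R = 4.


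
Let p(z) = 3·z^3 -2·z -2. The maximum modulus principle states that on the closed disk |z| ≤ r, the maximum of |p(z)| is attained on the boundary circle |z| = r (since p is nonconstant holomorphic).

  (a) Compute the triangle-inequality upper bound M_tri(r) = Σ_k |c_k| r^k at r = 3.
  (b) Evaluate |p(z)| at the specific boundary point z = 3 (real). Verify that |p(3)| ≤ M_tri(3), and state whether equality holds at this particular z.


Coefficients: c_0 = -2, c_1 = -2, c_2 = 0, c_3 = 3. Radius r = 3.
Part (a). Triangle bound: M_tri(r) = Σ_k |c_k| r^k
  = |-2|·3^0 + |-2|·3^1 + |0|·3^2 + |3|·3^3
  = 2 + 6 + 0 + 81 = 89.
This bounds M(r) := max_{|z|=r} |p(z)| from above; equality holds iff all terms c_k z^k can be made to align in phase at a single z on |z|=r.
Part (b). At z = 3 (real, on the circle |z| = r):
  p(3) = (-2)·3^0 + (-2)·3^1 + (0)·3^2 + (3)·3^3 = 73.
  |p(3)| = 73.
Check: |p(3)| = 73 ≤ 89 = M_tri(3). ✓ Equality does not hold at z = 3 (the coefficients have mixed signs, so the terms do not all align in phase there).

M_tri(3) = 89; |p(3)| = 73; equality at z=3: no.


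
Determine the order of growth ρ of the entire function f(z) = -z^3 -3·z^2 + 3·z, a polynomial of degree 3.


|f(z)| ≤ Σ|c_k|·r^k = O(r^3) as r → ∞. Polynomial growth is O(e^{r^ε}) for every ε > 0 (since r^3/e^{r^ε} → 0), so ρ ≤ ε for all ε > 0, i.e. ρ = 0. Every nonconstant polynomial has order 0.
Therefore ρ = 0.

Order ρ = 0.


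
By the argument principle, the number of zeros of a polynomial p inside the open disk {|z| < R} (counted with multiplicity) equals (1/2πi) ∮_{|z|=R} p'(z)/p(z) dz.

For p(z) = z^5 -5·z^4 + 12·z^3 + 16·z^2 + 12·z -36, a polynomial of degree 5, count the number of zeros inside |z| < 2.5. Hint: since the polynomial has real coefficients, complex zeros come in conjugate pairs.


The zeros of p are: 1, (-1 + 1i), (-1 - 1i), (3 + 3i), (3 - 3i).
Their magnitudes are: 1, 1.414, 1.414, 4.243, 4.243.
Zeros with |z| < R = 2.5: 1, (-1 + 1i), (-1 - 1i).
Count = 3.
By the argument principle, (1/2πi) ∮_{|z|=R} p'(z)/p(z) dz equals exactly this count.

Number of zeros inside |z| < 2.5: 3.


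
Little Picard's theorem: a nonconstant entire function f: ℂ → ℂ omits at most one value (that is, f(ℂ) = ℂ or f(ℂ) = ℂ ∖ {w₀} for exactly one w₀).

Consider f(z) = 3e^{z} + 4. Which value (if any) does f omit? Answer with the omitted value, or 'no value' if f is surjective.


Little Picard bounds the complement of f(ℂ) to at most one point.
e^{z} is never zero on ℂ, so 3·e^{z} takes every value in ℂ ∖ {0}. Adding 4 shifts the range to ℂ ∖ {4}. Thus f omits exactly the value 4.

Omitted value: 4.


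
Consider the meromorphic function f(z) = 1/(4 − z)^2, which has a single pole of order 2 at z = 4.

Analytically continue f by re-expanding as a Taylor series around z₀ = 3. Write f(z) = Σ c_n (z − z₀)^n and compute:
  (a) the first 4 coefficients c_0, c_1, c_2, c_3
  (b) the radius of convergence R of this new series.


Let w = z − z₀, so z = z₀ + w.
Then 4 − z = 4 − (z₀ + w) = (4 − z₀) − w = 1 − w.
f(z) = 1/(1 − w)^2 = (1/(1)^2) · (1 − w/(1))^{−2}.
By the binomial series (1−u)^{−2} = Σ_{n≥0} C(n+1, 1) u^n for |u|<1, with u = w/(1):
  c_n = C(n+1, 1) / (1)^(n+2).
  c_0 = 1/(1)^2 = 1.
  c_1 = 2/(1)^3 = 2.
  c_2 = 3/(1)^4 = 3.
  c_3 = 4/(1)^5 = 4.
The series is valid for |w/d| < 1, i.e. |z − z₀| < |d|.
Radius of convergence: R = |4 − z₀| = |1| = 1 (distance from z₀ to the singularity z = 4).

c_0 = 1, c_1 = 2, c_2 = 3, c_3 = 4; R = 1.


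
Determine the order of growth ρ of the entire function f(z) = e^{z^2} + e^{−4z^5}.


Each summand is entire of order 2 and 5 respectively (as in the single-exponential case). The order of a sum is at most the max of the orders, so ρ ≤ 5. For the lower bound: on |z|=r choose arg z so that -4z^5 is real positive; then |e^{-4z^5}| = e^{4r^5} while |e^{1z^2}| ≤ e^{1r^2} = o(e^{4r^5}). So |f| ≥ e^{4r^5}(1 − o(1)) and ρ ≥ 5. Hence ρ = max(2, 5) = 5.
Therefore ρ = 5.

Order ρ = 5.


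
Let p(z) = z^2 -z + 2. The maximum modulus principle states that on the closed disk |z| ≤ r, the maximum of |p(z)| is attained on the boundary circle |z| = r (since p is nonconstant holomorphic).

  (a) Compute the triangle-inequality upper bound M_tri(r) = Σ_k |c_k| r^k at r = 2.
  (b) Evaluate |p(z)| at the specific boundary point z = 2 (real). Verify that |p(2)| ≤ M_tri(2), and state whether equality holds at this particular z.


Coefficients: c_0 = 2, c_1 = -1, c_2 = 1. Radius r = 2.
Part (a). Triangle bound: M_tri(r) = Σ_k |c_k| r^k
  = |2|·2^0 + |-1|·2^1 + |1|·2^2
  = 2 + 2 + 4 = 8.
This bounds M(r) := max_{|z|=r} |p(z)| from above; equality holds iff all terms c_k z^k can be made to align in phase at a single z on |z|=r.
Part (b). At z = 2 (real, on the circle |z| = r):
  p(2) = (2)·2^0 + (-1)·2^1 + (1)·2^2 = 4.
  |p(2)| = 4.
Check: |p(2)| = 4 ≤ 8 = M_tri(2). ✓ Equality does not hold at z = 2 (the coefficients have mixed signs, so the terms do not all align in phase there).

M_tri(2) = 8; |p(2)| = 4; equality at z=2: no.


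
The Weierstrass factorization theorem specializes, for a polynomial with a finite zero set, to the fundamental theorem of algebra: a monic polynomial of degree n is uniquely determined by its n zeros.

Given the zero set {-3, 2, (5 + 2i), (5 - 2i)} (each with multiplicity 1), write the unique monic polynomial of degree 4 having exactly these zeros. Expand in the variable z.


The polynomial is p(z) = ∏_{α ∈ S} (z − α), where S = {-3, 2, (5 + 2i), (5 - 2i)}.
Expanding the product yields: p(z) = z^4 -9·z^3 + 13·z^2 + 89·z -174.
Note conjugate pairs combine to real quadratics: (z − (5+2i))(z − (5−2i)) = z² − 10z + 29.
The resulting polynomial has degree 4 and real coefficients as required.

p(z) = z^4 -9·z^3 + 13·z^2 + 89·z -174.


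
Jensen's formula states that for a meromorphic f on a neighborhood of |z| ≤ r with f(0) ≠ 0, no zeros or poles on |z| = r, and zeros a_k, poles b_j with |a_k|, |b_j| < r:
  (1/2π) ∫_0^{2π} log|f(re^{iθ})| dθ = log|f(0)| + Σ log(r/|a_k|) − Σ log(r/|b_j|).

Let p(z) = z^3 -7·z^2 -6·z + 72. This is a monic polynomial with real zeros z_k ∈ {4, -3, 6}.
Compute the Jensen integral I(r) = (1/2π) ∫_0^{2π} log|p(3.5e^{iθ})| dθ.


Zeros: -3, 4, 6; r = 3.5.
Inside |z| < r: -3. Outside (|z| ≥ r): 4, 6.
p(0) = 72, so log|p(0)| = log(72) = 4.2767.
Apply Jensen: I(r) = log|p(0)| + Σ_k log(r/|z_k|), summed over zeros inside |z| < r.
  log(r/|z_k|) for z_k = -3: log(3.5/3) = 0.1542
  Outside zeros (4, 6) contribute nothing to the Jensen sum.
Sum over inside zeros: 0.1542.
I(r) = log|p(0)| + (inside sum) = 4.2767 + 0.1542 = 4.4308.
Note: since some zeros are outside |z| ≤ r, the simplified n·log(r) form does NOT apply — only the inside zeros contribute.

I(r) ≈ 4.4308.


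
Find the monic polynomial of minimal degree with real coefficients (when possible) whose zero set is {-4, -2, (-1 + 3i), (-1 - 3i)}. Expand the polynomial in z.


The polynomial is p(z) = ∏_{α ∈ S} (z − α), where S = {-4, -2, (-1 + 3i), (-1 - 3i)}.
Expanding the product yields: p(z) = z^4 + 8·z^3 + 30·z^2 + 76·z + 80.
Note conjugate pairs combine to real quadratics: (z − (-1+3i))(z − (-1−3i)) = z² + 2z + 10.
The resulting polynomial has degree 4 and real coefficients as required.

p(z) = z^4 + 8·z^3 + 30·z^2 + 76·z + 80.


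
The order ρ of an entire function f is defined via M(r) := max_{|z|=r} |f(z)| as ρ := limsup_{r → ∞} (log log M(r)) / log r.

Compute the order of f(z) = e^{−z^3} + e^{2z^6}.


Each summand is entire of order 3 and 6 respectively (as in the single-exponential case). The order of a sum is at most the max of the orders, so ρ ≤ 6. For the lower bound: on |z|=r choose arg z so that 2z^6 is real positive; then |e^{2z^6}| = e^{2r^6} while |e^{-1z^3}| ≤ e^{1r^3} = o(e^{2r^6}). So |f| ≥ e^{2r^6}(1 − o(1)) and ρ ≥ 6. Hence ρ = max(3, 6) = 6.
Therefore ρ = 6.

Order ρ = 6.


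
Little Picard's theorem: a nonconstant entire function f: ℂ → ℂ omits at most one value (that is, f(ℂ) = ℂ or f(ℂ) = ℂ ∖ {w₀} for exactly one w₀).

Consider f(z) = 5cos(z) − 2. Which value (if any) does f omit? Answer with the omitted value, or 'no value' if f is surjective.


Little Picard bounds the complement of f(ℂ) to at most one point.
cos is entire and surjective onto ℂ: for every w ∈ ℂ, cos(ζ) = w has a solution ζ ∈ ℂ (e.g., via the complex inverse arccos). With ζ = z this gives z = ζ/(1). Then 5·cos(z) takes every value in 5·ℂ = ℂ, and adding -2 is a bijection of ℂ. So f is surjective and omits no value. (Note: only on the real line is cos bounded by [−1, 1].)

Omitted value: no value.


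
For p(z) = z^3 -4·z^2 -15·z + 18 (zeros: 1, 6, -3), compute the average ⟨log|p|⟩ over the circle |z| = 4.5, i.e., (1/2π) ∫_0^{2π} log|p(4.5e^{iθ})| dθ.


Zeros: -3, 1, 6; r = 4.5.
Inside |z| < r: -3, 1. Outside (|z| ≥ r): 6.
p(0) = 18, so log|p(0)| = log(18) = 2.8904.
Apply Jensen: I(r) = log|p(0)| + Σ_k log(r/|z_k|), summed over zeros inside |z| < r.
  log(r/|z_k|) for z_k = 1: log(4.5/1) = 1.5041
  log(r/|z_k|) for z_k = -3: log(4.5/3) = 0.4055
  Outside zeros (6) contribute nothing to the Jensen sum.
Sum over inside zeros: 1.9095.
I(r) = log|p(0)| + (inside sum) = 2.8904 + 1.9095 = 4.7999.
Note: since some zeros are outside |z| ≤ r, the simplified n·log(r) form does NOT apply — only the inside zeros contribute.

I(r) ≈ 4.7999.


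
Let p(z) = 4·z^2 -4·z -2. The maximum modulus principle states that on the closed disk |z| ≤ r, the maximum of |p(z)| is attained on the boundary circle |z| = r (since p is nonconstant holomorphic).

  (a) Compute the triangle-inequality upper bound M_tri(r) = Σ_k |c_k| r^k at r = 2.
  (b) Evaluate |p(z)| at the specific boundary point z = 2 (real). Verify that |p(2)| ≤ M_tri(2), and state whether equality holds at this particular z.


Coefficients: c_0 = -2, c_1 = -4, c_2 = 4. Radius r = 2.
Part (a). Triangle bound: M_tri(r) = Σ_k |c_k| r^k
  = |-2|·2^0 + |-4|·2^1 + |4|·2^2
  = 2 + 8 + 16 = 26.
This bounds M(r) := max_{|z|=r} |p(z)| from above; equality holds iff all terms c_k z^k can be made to align in phase at a single z on |z|=r.
Part (b). At z = 2 (real, on the circle |z| = r):
  p(2) = (-2)·2^0 + (-4)·2^1 + (4)·2^2 = 6.
  |p(2)| = 6.
Check: |p(2)| = 6 ≤ 26 = M_tri(2). ✓ Equality does not hold at z = 2 (the coefficients have mixed signs, so the terms do not all align in phase there).

M_tri(2) = 26; |p(2)| = 6; equality at z=2: no.
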